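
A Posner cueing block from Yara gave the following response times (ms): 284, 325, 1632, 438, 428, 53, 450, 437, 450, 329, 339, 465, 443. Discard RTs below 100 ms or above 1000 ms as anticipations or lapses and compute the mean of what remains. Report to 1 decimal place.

398.9 ms

Excluded: 53, 1632
Retained (n=11): Σ = 4388
Mean = 4388/11 = 398.9091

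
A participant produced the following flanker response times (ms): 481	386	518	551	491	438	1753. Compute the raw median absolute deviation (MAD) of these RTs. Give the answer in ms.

Sorted: 386, 438, 481, 491, 518, 551, 1753 → median = 491
|x − 491|: 10, 105, 27, 60, 0, 53, 1262
Sorted deviations: 0, 10, 27, 53, 60, 105, 1262 → MAD = 53

53 ms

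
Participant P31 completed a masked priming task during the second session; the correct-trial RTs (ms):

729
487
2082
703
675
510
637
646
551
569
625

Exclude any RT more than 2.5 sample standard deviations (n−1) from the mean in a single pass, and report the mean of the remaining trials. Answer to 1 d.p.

n = 11, ΣRT = 8214, M = 746.727
Σ(x−M)² = 2020722.18; s = √(2020722.18/10) = 449.524
Cutoffs: 746.727 ± 2.5·449.524 → [-377.1, 1870.5]
Outside: 2082 → excluded.
Retained (n=10): Σ = 6132, mean = 6132/10 = 613.200

613.2 ms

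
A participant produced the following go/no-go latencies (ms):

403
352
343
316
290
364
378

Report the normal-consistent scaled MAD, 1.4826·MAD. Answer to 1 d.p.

Sorted: 290, 316, 343, 352, 364, 378, 403 → median = 352
|x − 352| sorted: 0, 9, 12, 26, 36, 51, 62 → MAD = 26
Robust SD ≈ 1.4826 × 26 = 38.548

38.5 ms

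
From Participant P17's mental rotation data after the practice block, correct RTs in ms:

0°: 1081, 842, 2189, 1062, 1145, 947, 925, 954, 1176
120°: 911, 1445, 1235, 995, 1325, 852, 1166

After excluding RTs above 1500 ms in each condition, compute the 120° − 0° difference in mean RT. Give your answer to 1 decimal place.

116.2 ms

0°: exclude 2189
M(0°) = 8132/8 = 1016.500
M(120°) = 7929/7 = 1132.714
Difference = 1132.714 − 1016.500 = 116.214 ms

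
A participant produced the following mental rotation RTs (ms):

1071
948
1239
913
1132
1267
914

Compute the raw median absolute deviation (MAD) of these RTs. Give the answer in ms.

Sorted: 913, 914, 948, 1071, 1132, 1239, 1267 → median = 1071
|x − 1071|: 0, 123, 168, 158, 61, 196, 157
Sorted deviations: 0, 61, 123, 157, 158, 168, 196 → MAD = 157

157 ms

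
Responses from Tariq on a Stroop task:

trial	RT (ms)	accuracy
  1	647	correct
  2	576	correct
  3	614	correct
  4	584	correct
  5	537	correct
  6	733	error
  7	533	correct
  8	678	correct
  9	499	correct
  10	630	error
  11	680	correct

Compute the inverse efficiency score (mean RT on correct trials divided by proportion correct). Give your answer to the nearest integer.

726 ms

Correct trials (n=9): 647, 576, 614, 584, 537, 533, 678, 499, 680
Mean correct RT = 5348/9 = 594.2222 ms
Proportion correct = 9/11
IES = 594.2222 / (9/11) = 726.272 ms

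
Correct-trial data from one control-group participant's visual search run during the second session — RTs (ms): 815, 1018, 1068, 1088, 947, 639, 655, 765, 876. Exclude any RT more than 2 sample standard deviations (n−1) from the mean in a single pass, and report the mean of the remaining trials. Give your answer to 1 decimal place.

n = 9, ΣRT = 7871, M = 874.556
Σ(x−M)² = 228046.22; s = √(228046.22/8) = 168.837
Cutoffs: 874.556 ± 2·168.837 → [536.9, 1212.2]
No RTs fall outside the cutoffs; all 9 retained. Mean = 7871/9 = 874.556

874.6 ms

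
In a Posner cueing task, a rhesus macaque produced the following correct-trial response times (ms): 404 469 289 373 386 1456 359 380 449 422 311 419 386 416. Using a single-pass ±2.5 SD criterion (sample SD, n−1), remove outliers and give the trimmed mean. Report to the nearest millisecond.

389 ms

n = 14, ΣRT = 6519, M = 465.643
Σ(x−M)² = 1086533.21; s = √(1086533.21/13) = 289.101
Cutoffs: 465.643 ± 2.5·289.101 → [-257.1, 1188.4]
Outside: 1456 → excluded.
Retained (n=13): Σ = 5063, mean = 5063/13 = 389.462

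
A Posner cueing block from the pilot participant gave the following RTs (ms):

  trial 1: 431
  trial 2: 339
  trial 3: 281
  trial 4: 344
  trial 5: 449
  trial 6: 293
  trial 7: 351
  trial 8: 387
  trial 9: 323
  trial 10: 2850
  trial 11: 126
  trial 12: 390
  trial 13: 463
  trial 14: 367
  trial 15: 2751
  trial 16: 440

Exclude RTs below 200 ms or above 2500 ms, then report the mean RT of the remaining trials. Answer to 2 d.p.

Excluded: 126, 2751, 2850
Retained (n=13): Σ = 4858
Mean = 4858/13 = 373.6923

373.69 ms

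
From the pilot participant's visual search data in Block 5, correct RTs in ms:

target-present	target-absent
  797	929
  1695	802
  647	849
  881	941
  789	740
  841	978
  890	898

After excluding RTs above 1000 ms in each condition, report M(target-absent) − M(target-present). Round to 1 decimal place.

target-present: exclude 1695
M(target-present) = 4845/6 = 807.500
M(target-absent) = 6137/7 = 876.714
Difference = 876.714 − 807.500 = 69.214 ms

69.2 ms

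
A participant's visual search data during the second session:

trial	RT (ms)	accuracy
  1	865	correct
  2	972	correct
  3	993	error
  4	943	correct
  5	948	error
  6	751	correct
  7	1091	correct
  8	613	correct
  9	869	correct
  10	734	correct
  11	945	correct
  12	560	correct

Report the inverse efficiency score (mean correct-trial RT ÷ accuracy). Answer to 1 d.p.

Correct trials (n=10): 865, 972, 943, 751, 1091, 613, 869, 734, 945, 560
Mean correct RT = 8343/10 = 834.3000 ms
Proportion correct = 10/12
IES = 834.3000 / (10/12) = 1001.160 ms

1001.2 ms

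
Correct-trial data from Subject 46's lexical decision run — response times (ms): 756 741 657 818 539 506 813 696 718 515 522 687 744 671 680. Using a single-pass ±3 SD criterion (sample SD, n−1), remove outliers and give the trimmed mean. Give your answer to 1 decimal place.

670.9 ms

n = 15, ΣRT = 10063, M = 670.867
Σ(x−M)² = 153779.73; s = √(153779.73/14) = 104.806
Cutoffs: 670.867 ± 3·104.806 → [356.4, 985.3]
No RTs fall outside the cutoffs; all 15 retained. Mean = 10063/15 = 670.867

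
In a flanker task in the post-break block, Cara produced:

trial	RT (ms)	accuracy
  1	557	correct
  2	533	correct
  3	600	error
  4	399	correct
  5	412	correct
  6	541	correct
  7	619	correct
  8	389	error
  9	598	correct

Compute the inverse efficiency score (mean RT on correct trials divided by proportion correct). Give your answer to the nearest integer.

Correct trials (n=7): 557, 533, 399, 412, 541, 619, 598
Mean correct RT = 3659/7 = 522.7143 ms
Proportion correct = 7/9
IES = 522.7143 / (7/9) = 672.061 ms

672 ms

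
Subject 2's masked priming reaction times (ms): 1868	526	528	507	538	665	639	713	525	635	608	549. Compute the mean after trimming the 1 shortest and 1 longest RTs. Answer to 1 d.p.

Sorted: 507, 525, 526, 528, 538, 549, 608, 635, 639, 665, 713, 1868
Drop lowest 1 (507) and highest 1 (1868)
Remaining (n=10): Σ = 5926, mean = 5926/10 = 592.600

592.6 ms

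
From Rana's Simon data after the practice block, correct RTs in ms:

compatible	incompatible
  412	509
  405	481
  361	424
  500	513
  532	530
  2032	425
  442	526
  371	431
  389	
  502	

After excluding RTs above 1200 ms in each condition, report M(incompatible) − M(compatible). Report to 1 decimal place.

45.0 ms

compatible: exclude 2032
M(compatible) = 3914/9 = 434.889
M(incompatible) = 3839/8 = 479.875
Difference = 479.875 − 434.889 = 44.986 ms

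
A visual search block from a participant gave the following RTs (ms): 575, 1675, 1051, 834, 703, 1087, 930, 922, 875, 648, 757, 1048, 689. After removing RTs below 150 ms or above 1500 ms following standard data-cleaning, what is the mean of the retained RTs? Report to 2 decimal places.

Excluded: 1675
Retained (n=12): Σ = 10119
Mean = 10119/12 = 843.2500

843.25 ms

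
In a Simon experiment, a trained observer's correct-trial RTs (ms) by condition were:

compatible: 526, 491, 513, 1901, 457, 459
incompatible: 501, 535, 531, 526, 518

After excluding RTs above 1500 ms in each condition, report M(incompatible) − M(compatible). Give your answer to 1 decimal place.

compatible: exclude 1901
M(compatible) = 2446/5 = 489.200
M(incompatible) = 2611/5 = 522.200
Difference = 522.200 − 489.200 = 33.000 ms

33.0 ms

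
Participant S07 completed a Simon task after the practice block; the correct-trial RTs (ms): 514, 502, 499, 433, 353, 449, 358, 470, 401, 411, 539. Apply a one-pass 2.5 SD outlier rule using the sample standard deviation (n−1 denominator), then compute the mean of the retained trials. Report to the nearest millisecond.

448 ms

n = 11, ΣRT = 4929, M = 448.091
Σ(x−M)² = 39566.91; s = √(39566.91/10) = 62.902
Cutoffs: 448.091 ± 2.5·62.902 → [290.8, 605.3]
No RTs fall outside the cutoffs; all 11 retained. Mean = 4929/11 = 448.091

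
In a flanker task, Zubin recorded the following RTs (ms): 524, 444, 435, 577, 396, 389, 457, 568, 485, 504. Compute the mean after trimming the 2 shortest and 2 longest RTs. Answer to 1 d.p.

Sorted: 389, 396, 435, 444, 457, 485, 504, 524, 568, 577
Drop lowest 2 (389, 396) and highest 2 (568, 577)
Remaining (n=6): Σ = 2849, mean = 2849/6 = 474.833

474.8 ms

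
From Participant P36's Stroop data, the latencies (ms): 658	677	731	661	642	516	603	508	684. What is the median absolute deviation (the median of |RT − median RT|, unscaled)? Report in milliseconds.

Sorted: 508, 516, 603, 642, 658, 661, 677, 684, 731 → median = 658
|x − 658|: 0, 19, 73, 3, 16, 142, 55, 150, 26
Sorted deviations: 0, 3, 16, 19, 26, 55, 73, 142, 150 → MAD = 26

26 ms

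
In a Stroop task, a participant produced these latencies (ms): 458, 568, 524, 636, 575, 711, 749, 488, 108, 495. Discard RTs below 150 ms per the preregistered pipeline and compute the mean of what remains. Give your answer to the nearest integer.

578 ms

Excluded: 108
Retained (n=9): Σ = 5204
Mean = 5204/9 = 578.2222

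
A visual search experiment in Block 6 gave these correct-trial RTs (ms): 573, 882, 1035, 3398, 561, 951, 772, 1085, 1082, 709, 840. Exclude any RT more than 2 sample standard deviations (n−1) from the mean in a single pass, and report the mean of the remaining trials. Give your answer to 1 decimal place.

849.0 ms

n = 11, ΣRT = 11888, M = 1080.727
Σ(x−M)² = 6247532.18; s = √(6247532.18/10) = 790.413
Cutoffs: 1080.727 ± 2·790.413 → [-500.1, 2661.6]
Outside: 3398 → excluded.
Retained (n=10): Σ = 8490, mean = 8490/10 = 849.000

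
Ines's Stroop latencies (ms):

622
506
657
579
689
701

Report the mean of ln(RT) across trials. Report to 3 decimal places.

ln(RT): 6.4329, 6.2265, 6.4877, 6.3613, 6.5352, 6.5525
Σ ln(RT) = 38.5962
Mean = 38.5962/6 = 6.43270

6.433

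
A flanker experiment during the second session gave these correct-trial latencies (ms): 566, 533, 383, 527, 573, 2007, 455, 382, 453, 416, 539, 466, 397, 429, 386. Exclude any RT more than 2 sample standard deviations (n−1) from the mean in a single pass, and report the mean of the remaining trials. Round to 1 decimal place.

464.6 ms

n = 15, ΣRT = 8512, M = 567.467
Σ(x−M)² = 2284501.73; s = √(2284501.73/14) = 403.954
Cutoffs: 567.467 ± 2·403.954 → [-240.4, 1375.4]
Outside: 2007 → excluded.
Retained (n=14): Σ = 6505, mean = 6505/14 = 464.643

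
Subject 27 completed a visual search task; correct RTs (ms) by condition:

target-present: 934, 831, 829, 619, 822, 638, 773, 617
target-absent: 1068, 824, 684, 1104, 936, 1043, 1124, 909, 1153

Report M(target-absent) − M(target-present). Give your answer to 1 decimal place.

224.9 ms

M(target-present) = 6063/8 = 757.875
M(target-absent) = 8845/9 = 982.778
Difference = 982.778 − 757.875 = 224.903 ms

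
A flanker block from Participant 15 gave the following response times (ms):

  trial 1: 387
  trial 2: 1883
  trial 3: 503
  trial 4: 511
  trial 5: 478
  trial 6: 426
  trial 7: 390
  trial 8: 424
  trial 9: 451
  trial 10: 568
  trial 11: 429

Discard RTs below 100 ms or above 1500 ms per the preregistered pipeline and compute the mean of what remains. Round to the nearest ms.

457 ms

Excluded: 1883
Retained (n=10): Σ = 4567
Mean = 4567/10 = 456.7000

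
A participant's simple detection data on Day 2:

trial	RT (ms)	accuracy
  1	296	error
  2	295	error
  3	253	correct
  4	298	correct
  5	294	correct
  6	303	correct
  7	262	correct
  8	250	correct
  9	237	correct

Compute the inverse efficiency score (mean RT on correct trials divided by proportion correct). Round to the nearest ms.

Correct trials (n=7): 253, 298, 294, 303, 262, 250, 237
Mean correct RT = 1897/7 = 271.0000 ms
Proportion correct = 7/9
IES = 271.0000 / (7/9) = 348.429 ms

348 ms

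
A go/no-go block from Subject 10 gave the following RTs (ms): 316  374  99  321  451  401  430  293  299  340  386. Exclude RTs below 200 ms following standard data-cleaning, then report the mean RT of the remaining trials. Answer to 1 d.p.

Excluded: 99
Retained (n=10): Σ = 3611
Mean = 3611/10 = 361.1000

361.1 ms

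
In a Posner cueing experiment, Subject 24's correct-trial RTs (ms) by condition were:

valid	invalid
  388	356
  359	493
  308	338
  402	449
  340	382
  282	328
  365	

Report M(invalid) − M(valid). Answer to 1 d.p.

41.9 ms

M(valid) = 2444/7 = 349.143
M(invalid) = 2346/6 = 391.000
Difference = 391.000 − 349.143 = 41.857 ms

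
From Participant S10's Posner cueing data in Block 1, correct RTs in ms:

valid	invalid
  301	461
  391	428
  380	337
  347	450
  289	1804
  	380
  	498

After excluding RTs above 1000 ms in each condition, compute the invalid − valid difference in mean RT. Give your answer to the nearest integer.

84 ms

invalid: exclude 1804
M(valid) = 1708/5 = 341.600
M(invalid) = 2554/6 = 425.667
Difference = 425.667 − 341.600 = 84.067 ms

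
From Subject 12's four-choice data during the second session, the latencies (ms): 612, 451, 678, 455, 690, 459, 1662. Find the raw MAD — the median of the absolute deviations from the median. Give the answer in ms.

153 ms

Sorted: 451, 455, 459, 612, 678, 690, 1662 → median = 612
|x − 612|: 0, 161, 66, 157, 78, 153, 1050
Sorted deviations: 0, 66, 78, 153, 157, 161, 1050 → MAD = 153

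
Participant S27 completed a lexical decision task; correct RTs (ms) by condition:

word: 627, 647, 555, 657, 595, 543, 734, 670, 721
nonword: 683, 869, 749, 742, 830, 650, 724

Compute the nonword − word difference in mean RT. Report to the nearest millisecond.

111 ms

M(word) = 5749/9 = 638.778
M(nonword) = 5247/7 = 749.571
Difference = 749.571 − 638.778 = 110.794 ms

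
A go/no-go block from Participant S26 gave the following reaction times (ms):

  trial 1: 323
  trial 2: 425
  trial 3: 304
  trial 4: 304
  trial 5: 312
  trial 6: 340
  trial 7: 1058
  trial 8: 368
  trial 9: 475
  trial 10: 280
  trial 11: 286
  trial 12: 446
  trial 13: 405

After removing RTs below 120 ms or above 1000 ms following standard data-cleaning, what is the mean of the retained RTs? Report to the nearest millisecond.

Excluded: 1058
Retained (n=12): Σ = 4268
Mean = 4268/12 = 355.6667

356 ms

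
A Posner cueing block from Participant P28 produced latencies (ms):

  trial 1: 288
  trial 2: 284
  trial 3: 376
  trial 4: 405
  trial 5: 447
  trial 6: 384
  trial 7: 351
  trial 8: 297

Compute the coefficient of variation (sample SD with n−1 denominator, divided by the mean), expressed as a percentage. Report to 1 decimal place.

n = 8, Σ = 2832, M = 354.0000
Σ(x−M)² = 25148.000; s = √(25148.000/7) = 59.9381
CV = 59.9381 / 354.0000 = 0.16932 = 16.932%

16.9%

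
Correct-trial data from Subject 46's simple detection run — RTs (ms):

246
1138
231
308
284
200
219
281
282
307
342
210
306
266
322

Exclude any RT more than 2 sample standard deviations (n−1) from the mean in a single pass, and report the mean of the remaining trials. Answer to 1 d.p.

271.7 ms

n = 15, ΣRT = 4942, M = 329.467
Σ(x−M)² = 726051.73; s = √(726051.73/14) = 227.730
Cutoffs: 329.467 ± 2·227.730 → [-126.0, 784.9]
Outside: 1138 → excluded.
Retained (n=14): Σ = 3804, mean = 3804/14 = 271.714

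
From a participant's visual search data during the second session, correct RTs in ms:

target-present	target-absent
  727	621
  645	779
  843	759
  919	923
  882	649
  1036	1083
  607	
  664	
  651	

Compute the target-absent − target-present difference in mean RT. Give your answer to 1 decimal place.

27.4 ms

M(target-present) = 6974/9 = 774.889
M(target-absent) = 4814/6 = 802.333
Difference = 802.333 − 774.889 = 27.444 ms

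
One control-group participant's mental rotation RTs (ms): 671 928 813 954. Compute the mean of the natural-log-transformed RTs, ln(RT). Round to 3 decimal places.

6.726

ln(RT): 6.5088, 6.8330, 6.7007, 6.8607
Σ ln(RT) = 26.9032
Mean = 26.9032/4 = 6.72580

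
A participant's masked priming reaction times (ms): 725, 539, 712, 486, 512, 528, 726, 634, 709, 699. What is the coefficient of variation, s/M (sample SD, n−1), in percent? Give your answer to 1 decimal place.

n = 10, Σ = 6270, M = 627.0000
Σ(x−M)² = 89238.000; s = √(89238.000/9) = 99.5758
CV = 99.5758 / 627.0000 = 0.15881 = 15.881%

15.9%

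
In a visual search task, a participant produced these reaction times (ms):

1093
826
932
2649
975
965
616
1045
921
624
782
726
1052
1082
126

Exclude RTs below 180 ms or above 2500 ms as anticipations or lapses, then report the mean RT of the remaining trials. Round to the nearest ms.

Excluded: 126, 2649
Retained (n=13): Σ = 11639
Mean = 11639/13 = 895.3077

895 ms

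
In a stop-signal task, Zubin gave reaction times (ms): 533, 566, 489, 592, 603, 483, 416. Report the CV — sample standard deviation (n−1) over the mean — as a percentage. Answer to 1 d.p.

n = 7, Σ = 3682, M = 526.0000
Σ(x−M)² = 27252.000; s = √(27252.000/6) = 67.3944
CV = 67.3944 / 526.0000 = 0.12813 = 12.813%

12.8%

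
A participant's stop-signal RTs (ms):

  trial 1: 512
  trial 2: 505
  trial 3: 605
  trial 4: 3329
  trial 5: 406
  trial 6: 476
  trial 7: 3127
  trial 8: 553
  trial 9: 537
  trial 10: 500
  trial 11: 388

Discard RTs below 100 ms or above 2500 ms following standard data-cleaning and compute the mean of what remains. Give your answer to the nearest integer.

498 ms

Excluded: 3127, 3329
Retained (n=9): Σ = 4482
Mean = 4482/9 = 498.0000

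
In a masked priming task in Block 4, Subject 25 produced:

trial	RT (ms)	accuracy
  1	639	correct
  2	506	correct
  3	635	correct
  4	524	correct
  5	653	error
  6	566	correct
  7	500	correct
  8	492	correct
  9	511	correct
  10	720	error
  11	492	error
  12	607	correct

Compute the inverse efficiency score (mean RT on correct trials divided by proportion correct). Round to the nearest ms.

738 ms

Correct trials (n=9): 639, 506, 635, 524, 566, 500, 492, 511, 607
Mean correct RT = 4980/9 = 553.3333 ms
Proportion correct = 9/12
IES = 553.3333 / (9/12) = 737.778 ms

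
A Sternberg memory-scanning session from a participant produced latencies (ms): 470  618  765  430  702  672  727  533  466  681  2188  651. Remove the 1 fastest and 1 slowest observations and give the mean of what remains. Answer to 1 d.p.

Sorted: 430, 466, 470, 533, 618, 651, 672, 681, 702, 727, 765, 2188
Drop lowest 1 (430) and highest 1 (2188)
Remaining (n=10): Σ = 6285, mean = 6285/10 = 628.500

628.5 ms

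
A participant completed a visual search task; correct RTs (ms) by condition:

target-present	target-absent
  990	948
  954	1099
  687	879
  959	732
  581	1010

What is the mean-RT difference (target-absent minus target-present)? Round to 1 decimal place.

M(target-present) = 4171/5 = 834.200
M(target-absent) = 4668/5 = 933.600
Difference = 933.600 − 834.200 = 99.400 ms

99.4 ms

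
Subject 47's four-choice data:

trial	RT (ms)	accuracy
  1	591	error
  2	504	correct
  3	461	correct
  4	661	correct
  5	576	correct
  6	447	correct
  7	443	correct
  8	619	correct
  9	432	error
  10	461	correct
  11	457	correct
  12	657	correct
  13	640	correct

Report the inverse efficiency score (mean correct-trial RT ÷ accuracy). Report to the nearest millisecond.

Correct trials (n=11): 504, 461, 661, 576, 447, 443, 619, 461, 457, 657, 640
Mean correct RT = 5926/11 = 538.7273 ms
Proportion correct = 11/13
IES = 538.7273 / (11/13) = 636.678 ms

637 ms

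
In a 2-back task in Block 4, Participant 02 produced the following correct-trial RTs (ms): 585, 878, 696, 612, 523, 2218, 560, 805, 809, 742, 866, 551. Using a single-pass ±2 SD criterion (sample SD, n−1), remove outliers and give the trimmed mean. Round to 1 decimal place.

693.4 ms

n = 12, ΣRT = 9845, M = 820.417
Σ(x−M)² = 2308346.92; s = √(2308346.92/11) = 458.094
Cutoffs: 820.417 ± 2·458.094 → [-95.8, 1736.6]
Outside: 2218 → excluded.
Retained (n=11): Σ = 7627, mean = 7627/11 = 693.364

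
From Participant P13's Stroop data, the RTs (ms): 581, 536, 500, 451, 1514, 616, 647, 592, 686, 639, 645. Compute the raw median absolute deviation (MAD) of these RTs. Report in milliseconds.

35 ms

Sorted: 451, 500, 536, 581, 592, 616, 639, 645, 647, 686, 1514 → median = 616
|x − 616|: 35, 80, 116, 165, 898, 0, 31, 24, 70, 23, 29
Sorted deviations: 0, 23, 24, 29, 31, 35, 70, 80, 116, 165, 898 → MAD = 35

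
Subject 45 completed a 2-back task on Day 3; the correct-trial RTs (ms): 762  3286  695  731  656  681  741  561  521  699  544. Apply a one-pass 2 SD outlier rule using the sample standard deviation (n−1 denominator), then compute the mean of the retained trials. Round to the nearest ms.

659 ms

n = 11, ΣRT = 9877, M = 897.909
Σ(x−M)² = 6341054.91; s = √(6341054.91/10) = 796.307
Cutoffs: 897.909 ± 2·796.307 → [-694.7, 2490.5]
Outside: 3286 → excluded.
Retained (n=10): Σ = 6591, mean = 6591/10 = 659.100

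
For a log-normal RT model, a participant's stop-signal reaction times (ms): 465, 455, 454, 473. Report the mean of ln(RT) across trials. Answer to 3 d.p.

6.135

ln(RT): 6.1420, 6.1203, 6.1181, 6.1591
Σ ln(RT) = 24.5395
Mean = 24.5395/4 = 6.13488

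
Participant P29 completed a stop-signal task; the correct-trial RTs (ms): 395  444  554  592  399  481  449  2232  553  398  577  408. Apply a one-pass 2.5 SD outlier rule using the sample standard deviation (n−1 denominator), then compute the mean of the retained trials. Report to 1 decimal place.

n = 12, ΣRT = 7482, M = 623.500
Σ(x−M)² = 2883107.00; s = √(2883107.00/11) = 511.958
Cutoffs: 623.500 ± 2.5·511.958 → [-656.4, 1903.4]
Outside: 2232 → excluded.
Retained (n=11): Σ = 5250, mean = 5250/11 = 477.273

477.3 ms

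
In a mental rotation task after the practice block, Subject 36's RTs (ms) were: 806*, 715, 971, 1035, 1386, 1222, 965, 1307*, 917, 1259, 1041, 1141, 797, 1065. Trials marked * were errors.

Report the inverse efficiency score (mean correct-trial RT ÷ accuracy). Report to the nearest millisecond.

Correct trials (n=12): 715, 971, 1035, 1386, 1222, 965, 917, 1259, 1041, 1141, 797, 1065
Mean correct RT = 12514/12 = 1042.8333 ms
Proportion correct = 12/14
IES = 1042.8333 / (12/14) = 1216.639 ms

1217 ms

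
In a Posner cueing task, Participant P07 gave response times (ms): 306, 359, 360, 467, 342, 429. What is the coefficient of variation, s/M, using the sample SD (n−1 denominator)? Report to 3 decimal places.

0.158

n = 6, Σ = 2263, M = 377.1667
Σ(x−M)² = 17682.833; s = √(17682.833/5) = 59.4690
CV = 59.4690 / 377.1667 = 0.15767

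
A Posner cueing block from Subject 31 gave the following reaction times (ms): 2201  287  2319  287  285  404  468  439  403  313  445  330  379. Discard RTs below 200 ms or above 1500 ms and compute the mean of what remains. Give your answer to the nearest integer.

Excluded: 2201, 2319
Retained (n=11): Σ = 4040
Mean = 4040/11 = 367.2727

367 ms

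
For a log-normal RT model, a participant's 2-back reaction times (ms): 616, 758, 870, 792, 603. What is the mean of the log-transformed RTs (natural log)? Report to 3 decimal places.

6.580

ln(RT): 6.4232, 6.6307, 6.7685, 6.6746, 6.4019
Σ ln(RT) = 32.8989
Mean = 32.8989/5 = 6.57978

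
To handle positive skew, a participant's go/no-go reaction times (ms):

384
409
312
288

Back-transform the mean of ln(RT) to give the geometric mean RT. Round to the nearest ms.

345 ms

ln(RT): 5.9506, 6.0137, 5.7430, 5.6630
Mean ln(RT) = 23.3703/4 = 5.84258
Geometric mean = exp(5.84258) = 344.67 ms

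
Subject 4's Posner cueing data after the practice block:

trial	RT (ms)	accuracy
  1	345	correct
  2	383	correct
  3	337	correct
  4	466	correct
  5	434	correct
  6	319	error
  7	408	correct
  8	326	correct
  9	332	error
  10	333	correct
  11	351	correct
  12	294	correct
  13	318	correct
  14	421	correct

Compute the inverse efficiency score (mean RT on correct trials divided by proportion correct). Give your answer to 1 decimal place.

Correct trials (n=12): 345, 383, 337, 466, 434, 408, 326, 333, 351, 294, 318, 421
Mean correct RT = 4416/12 = 368.0000 ms
Proportion correct = 12/14
IES = 368.0000 / (12/14) = 429.333 ms

429.3 ms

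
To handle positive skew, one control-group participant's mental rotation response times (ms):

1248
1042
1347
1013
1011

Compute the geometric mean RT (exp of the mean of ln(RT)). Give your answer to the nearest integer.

ln(RT): 7.1293, 6.9489, 7.2056, 6.9207, 6.9187
Mean ln(RT) = 35.1232/5 = 7.02464
Geometric mean = exp(7.02464) = 1123.99 ms

1124 ms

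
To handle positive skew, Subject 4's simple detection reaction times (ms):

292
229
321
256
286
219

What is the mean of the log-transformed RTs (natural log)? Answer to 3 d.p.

5.579

ln(RT): 5.6768, 5.4337, 5.7714, 5.5452, 5.6560, 5.3891
Σ ln(RT) = 33.4722
Mean = 33.4722/6 = 5.57869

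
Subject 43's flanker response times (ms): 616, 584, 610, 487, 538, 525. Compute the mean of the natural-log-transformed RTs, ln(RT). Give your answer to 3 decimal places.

6.324

ln(RT): 6.4232, 6.3699, 6.4135, 6.1883, 6.2879, 6.2634
Σ ln(RT) = 37.9461
Mean = 37.9461/6 = 6.32435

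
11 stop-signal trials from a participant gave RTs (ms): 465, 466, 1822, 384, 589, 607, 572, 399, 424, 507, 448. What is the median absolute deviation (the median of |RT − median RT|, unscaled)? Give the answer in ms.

67 ms

Sorted: 384, 399, 424, 448, 465, 466, 507, 572, 589, 607, 1822 → median = 466
|x − 466|: 1, 0, 1356, 82, 123, 141, 106, 67, 42, 41, 18
Sorted deviations: 0, 1, 18, 41, 42, 67, 82, 106, 123, 141, 1356 → MAD = 67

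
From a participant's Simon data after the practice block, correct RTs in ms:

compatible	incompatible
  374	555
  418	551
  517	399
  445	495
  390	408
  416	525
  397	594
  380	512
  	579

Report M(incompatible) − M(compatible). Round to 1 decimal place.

M(compatible) = 3337/8 = 417.125
M(incompatible) = 4618/9 = 513.111
Difference = 513.111 − 417.125 = 95.986 ms

96.0 ms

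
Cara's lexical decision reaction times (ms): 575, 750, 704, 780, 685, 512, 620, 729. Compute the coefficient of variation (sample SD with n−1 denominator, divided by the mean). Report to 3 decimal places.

0.138

n = 8, Σ = 5355, M = 669.3750
Σ(x−M)² = 59847.875; s = √(59847.875/7) = 92.4646
CV = 92.4646 / 669.3750 = 0.13814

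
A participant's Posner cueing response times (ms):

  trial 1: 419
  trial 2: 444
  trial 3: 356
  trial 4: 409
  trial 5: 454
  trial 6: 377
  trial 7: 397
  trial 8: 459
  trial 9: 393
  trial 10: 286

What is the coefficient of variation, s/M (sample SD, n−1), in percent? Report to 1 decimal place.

n = 10, Σ = 3994, M = 399.4000
Σ(x−M)² = 24290.400; s = √(24290.400/9) = 51.9513
CV = 51.9513 / 399.4000 = 0.13007 = 13.007%

13.0%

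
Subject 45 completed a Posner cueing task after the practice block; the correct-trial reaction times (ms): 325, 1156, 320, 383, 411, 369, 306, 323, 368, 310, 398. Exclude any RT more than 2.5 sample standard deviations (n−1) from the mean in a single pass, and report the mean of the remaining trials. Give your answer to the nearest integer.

351 ms

n = 11, ΣRT = 4669, M = 424.455
Σ(x−M)² = 602246.73; s = √(602246.73/10) = 245.407
Cutoffs: 424.455 ± 2.5·245.407 → [-189.1, 1038.0]
Outside: 1156 → excluded.
Retained (n=10): Σ = 3513, mean = 3513/10 = 351.300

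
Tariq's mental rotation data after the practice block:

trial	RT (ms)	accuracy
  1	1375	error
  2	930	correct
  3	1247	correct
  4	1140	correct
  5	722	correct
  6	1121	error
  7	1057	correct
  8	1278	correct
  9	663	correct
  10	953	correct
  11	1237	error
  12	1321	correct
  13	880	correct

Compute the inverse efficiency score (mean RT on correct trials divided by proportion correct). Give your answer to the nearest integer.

Correct trials (n=10): 930, 1247, 1140, 722, 1057, 1278, 663, 953, 1321, 880
Mean correct RT = 10191/10 = 1019.1000 ms
Proportion correct = 10/13
IES = 1019.1000 / (10/13) = 1324.830 ms

1325 ms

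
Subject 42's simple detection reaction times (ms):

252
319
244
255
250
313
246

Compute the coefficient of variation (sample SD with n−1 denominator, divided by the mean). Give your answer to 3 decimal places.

0.122

n = 7, Σ = 1879, M = 268.4286
Σ(x−M)² = 6433.714; s = √(6433.714/6) = 32.7458
CV = 32.7458 / 268.4286 = 0.12199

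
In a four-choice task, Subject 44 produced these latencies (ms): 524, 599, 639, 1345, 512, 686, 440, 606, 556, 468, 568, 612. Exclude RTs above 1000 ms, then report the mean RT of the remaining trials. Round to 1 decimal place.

564.5 ms

Excluded: 1345
Retained (n=11): Σ = 6210
Mean = 6210/11 = 564.5455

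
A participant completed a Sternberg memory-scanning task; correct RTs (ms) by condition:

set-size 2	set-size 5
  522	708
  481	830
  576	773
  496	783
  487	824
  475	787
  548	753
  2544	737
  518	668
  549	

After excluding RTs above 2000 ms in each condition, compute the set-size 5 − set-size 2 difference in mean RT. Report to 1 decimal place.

set-size 2: exclude 2544
M(set-size 2) = 4652/9 = 516.889
M(set-size 5) = 6863/9 = 762.556
Difference = 762.556 − 516.889 = 245.667 ms

245.7 ms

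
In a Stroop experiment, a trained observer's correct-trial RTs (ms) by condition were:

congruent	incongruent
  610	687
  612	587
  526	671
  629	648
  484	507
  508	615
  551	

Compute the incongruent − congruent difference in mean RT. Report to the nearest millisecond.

59 ms

M(congruent) = 3920/7 = 560.000
M(incongruent) = 3715/6 = 619.167
Difference = 619.167 − 560.000 = 59.167 ms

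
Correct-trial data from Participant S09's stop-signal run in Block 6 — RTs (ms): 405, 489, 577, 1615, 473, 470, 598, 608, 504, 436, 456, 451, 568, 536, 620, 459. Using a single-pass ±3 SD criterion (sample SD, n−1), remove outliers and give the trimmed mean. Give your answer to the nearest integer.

n = 16, ΣRT = 9265, M = 579.062
Σ(x−M)² = 1211632.94; s = √(1211632.94/15) = 284.210
Cutoffs: 579.062 ± 3·284.210 → [-273.6, 1431.7]
Outside: 1615 → excluded.
Retained (n=15): Σ = 7650, mean = 7650/15 = 510.000

510 ms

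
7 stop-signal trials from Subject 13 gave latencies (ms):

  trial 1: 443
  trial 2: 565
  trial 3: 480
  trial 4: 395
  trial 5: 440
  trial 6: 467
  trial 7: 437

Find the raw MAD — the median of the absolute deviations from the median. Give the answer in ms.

Sorted: 395, 437, 440, 443, 467, 480, 565 → median = 443
|x − 443|: 0, 122, 37, 48, 3, 24, 6
Sorted deviations: 0, 3, 6, 24, 37, 48, 122 → MAD = 24

24 ms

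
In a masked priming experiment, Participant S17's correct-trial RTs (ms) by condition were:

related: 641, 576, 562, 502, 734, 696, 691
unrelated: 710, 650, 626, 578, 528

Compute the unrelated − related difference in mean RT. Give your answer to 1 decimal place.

M(related) = 4402/7 = 628.857
M(unrelated) = 3092/5 = 618.400
Difference = 618.400 − 628.857 = -10.457 ms

-10.5 ms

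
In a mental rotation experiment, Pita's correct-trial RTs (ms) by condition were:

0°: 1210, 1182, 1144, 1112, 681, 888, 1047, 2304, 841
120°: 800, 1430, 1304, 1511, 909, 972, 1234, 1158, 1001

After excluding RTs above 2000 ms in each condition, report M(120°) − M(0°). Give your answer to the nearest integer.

0°: exclude 2304
M(0°) = 8105/8 = 1013.125
M(120°) = 10319/9 = 1146.556
Difference = 1146.556 − 1013.125 = 133.431 ms

133 ms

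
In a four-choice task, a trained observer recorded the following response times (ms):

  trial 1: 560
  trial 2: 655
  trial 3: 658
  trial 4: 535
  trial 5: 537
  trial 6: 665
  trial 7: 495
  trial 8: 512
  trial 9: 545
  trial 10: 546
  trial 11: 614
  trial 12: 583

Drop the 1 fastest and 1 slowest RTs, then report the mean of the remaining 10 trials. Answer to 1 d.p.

574.5 ms

Sorted: 495, 512, 535, 537, 545, 546, 560, 583, 614, 655, 658, 665
Drop lowest 1 (495) and highest 1 (665)
Remaining (n=10): Σ = 5745, mean = 5745/10 = 574.500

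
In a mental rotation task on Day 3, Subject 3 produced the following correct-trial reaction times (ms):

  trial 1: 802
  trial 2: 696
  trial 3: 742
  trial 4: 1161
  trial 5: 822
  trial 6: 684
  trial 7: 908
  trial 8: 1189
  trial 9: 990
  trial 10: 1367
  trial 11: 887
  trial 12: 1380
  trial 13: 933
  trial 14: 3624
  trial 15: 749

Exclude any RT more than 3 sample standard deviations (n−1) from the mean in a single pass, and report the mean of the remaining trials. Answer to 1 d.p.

n = 15, ΣRT = 16934, M = 1128.933
Σ(x−M)² = 7395296.93; s = √(7395296.93/14) = 726.798
Cutoffs: 1128.933 ± 3·726.798 → [-1051.5, 3309.3]
Outside: 3624 → excluded.
Retained (n=14): Σ = 13310, mean = 13310/14 = 950.714

950.7 ms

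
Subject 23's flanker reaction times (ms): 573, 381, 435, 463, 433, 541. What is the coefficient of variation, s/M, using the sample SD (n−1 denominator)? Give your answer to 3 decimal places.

0.154

n = 6, Σ = 2826, M = 471.0000
Σ(x−M)² = 26208.000; s = √(26208.000/5) = 72.3989
CV = 72.3989 / 471.0000 = 0.15371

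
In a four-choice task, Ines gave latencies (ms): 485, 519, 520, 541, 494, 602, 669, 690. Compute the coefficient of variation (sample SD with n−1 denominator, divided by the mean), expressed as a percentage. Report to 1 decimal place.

n = 8, Σ = 4520, M = 565.0000
Σ(x−M)² = 43968.000; s = √(43968.000/7) = 79.2537
CV = 79.2537 / 565.0000 = 0.14027 = 14.027%

14.0%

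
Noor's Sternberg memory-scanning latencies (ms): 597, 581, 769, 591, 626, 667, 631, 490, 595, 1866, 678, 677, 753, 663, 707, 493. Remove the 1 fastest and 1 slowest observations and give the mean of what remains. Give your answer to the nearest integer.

645 ms

Sorted: 490, 493, 581, 591, 595, 597, 626, 631, 663, 667, 677, 678, 707, 753, 769, 1866
Drop lowest 1 (490) and highest 1 (1866)
Remaining (n=14): Σ = 9028, mean = 9028/14 = 644.857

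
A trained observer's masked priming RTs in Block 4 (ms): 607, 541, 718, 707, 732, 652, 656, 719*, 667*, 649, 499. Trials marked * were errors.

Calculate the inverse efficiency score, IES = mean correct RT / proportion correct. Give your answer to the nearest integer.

782 ms

Correct trials (n=9): 607, 541, 718, 707, 732, 652, 656, 649, 499
Mean correct RT = 5761/9 = 640.1111 ms
Proportion correct = 9/11
IES = 640.1111 / (9/11) = 782.358 ms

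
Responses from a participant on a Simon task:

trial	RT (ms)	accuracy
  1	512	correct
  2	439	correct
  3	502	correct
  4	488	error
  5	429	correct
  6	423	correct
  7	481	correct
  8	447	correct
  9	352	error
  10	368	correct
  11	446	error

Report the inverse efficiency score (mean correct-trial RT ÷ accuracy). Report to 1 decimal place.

618.9 ms

Correct trials (n=8): 512, 439, 502, 429, 423, 481, 447, 368
Mean correct RT = 3601/8 = 450.1250 ms
Proportion correct = 8/11
IES = 450.1250 / (8/11) = 618.922 ms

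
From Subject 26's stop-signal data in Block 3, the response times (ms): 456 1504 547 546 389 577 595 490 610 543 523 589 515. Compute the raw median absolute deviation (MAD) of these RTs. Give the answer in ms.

Sorted: 389, 456, 490, 515, 523, 543, 546, 547, 577, 589, 595, 610, 1504 → median = 546
|x − 546|: 90, 958, 1, 0, 157, 31, 49, 56, 64, 3, 23, 43, 31
Sorted deviations: 0, 1, 3, 23, 31, 31, 43, 49, 56, 64, 90, 157, 958 → MAD = 43

43 ms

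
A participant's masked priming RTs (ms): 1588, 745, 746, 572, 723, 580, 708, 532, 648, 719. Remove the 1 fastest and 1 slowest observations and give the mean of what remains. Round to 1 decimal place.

Sorted: 532, 572, 580, 648, 708, 719, 723, 745, 746, 1588
Drop lowest 1 (532) and highest 1 (1588)
Remaining (n=8): Σ = 5441, mean = 5441/8 = 680.125

680.1 ms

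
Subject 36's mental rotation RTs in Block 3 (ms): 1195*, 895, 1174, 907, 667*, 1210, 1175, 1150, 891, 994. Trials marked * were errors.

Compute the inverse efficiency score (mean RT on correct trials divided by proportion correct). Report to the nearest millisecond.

Correct trials (n=8): 895, 1174, 907, 1210, 1175, 1150, 891, 994
Mean correct RT = 8396/8 = 1049.5000 ms
Proportion correct = 8/10
IES = 1049.5000 / (8/10) = 1311.875 ms

1312 ms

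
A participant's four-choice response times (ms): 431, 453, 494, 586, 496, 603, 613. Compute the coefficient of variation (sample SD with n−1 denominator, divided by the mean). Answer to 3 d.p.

0.142

n = 7, Σ = 3676, M = 525.1429
Σ(x−M)² = 33370.857; s = √(33370.857/6) = 74.5775
CV = 74.5775 / 525.1429 = 0.14201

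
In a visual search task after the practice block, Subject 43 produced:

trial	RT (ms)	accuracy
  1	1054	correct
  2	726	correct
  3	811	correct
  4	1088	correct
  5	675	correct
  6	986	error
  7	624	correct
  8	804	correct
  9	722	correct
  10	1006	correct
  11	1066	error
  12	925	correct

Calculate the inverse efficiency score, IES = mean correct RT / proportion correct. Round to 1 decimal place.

1012.2 ms

Correct trials (n=10): 1054, 726, 811, 1088, 675, 624, 804, 722, 1006, 925
Mean correct RT = 8435/10 = 843.5000 ms
Proportion correct = 10/12
IES = 843.5000 / (10/12) = 1012.200 ms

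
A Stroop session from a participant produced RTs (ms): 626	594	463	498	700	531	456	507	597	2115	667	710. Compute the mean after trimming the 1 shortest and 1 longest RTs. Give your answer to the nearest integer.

Sorted: 456, 463, 498, 507, 531, 594, 597, 626, 667, 700, 710, 2115
Drop lowest 1 (456) and highest 1 (2115)
Remaining (n=10): Σ = 5893, mean = 5893/10 = 589.300

589 ms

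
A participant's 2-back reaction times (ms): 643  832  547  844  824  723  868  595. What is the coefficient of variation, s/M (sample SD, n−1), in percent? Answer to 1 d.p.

17.1%

n = 8, Σ = 5876, M = 734.5000
Σ(x−M)² = 110450.000; s = √(110450.000/7) = 125.6128
CV = 125.6128 / 734.5000 = 0.17102 = 17.102%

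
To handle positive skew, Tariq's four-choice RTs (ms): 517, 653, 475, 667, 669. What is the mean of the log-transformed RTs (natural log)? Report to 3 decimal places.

ln(RT): 6.2480, 6.4816, 6.1633, 6.5028, 6.5058
Σ ln(RT) = 31.9015
Mean = 31.9015/5 = 6.38030

6.380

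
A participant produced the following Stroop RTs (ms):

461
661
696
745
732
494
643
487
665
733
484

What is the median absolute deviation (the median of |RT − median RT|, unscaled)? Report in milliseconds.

72 ms

Sorted: 461, 484, 487, 494, 643, 661, 665, 696, 732, 733, 745 → median = 661
|x − 661|: 200, 0, 35, 84, 71, 167, 18, 174, 4, 72, 177
Sorted deviations: 0, 4, 18, 35, 71, 72, 84, 167, 174, 177, 200 → MAD = 72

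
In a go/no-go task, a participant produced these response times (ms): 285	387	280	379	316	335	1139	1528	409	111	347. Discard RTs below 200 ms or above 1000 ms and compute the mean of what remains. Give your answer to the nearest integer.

Excluded: 111, 1139, 1528
Retained (n=8): Σ = 2738
Mean = 2738/8 = 342.2500

342 ms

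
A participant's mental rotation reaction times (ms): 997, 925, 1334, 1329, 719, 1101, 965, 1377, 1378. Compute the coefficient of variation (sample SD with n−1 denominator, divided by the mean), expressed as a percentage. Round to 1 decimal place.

21.3%

n = 9, Σ = 10125, M = 1125.0000
Σ(x−M)² = 460206.000; s = √(460206.000/8) = 239.8453
CV = 239.8453 / 1125.0000 = 0.21320 = 21.320%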